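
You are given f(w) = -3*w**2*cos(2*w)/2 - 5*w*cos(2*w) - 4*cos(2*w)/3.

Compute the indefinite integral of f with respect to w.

F(w) = (-18*w**2*sin(2*w) - 60*w*sin(2*w) - 18*w*cos(2*w) - 7*sin(2*w) - 30*cos(2*w))/24 + C

The integrand splits into summands that can be handled one at a time.
Check: d/dw[(-18*w**2*sin(2*w) - 60*w*sin(2*w) - 18*w*cos(2*w) - 7*sin(2*w) - 30*cos(2*w))/24] = -3*w**2*cos(2*w)/2 - 5*w*cos(2*w) - 4*cos(2*w)/3 = f(w).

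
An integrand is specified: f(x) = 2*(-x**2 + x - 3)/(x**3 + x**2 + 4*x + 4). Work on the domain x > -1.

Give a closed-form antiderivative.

For F(x) to be correct the identity F'(x) - f(x) = 0 must hold.
Check: d/dx[-2*log(x + 1) + atan(x/2)] = (-2*x**2 + 2*x - 6)/(x**3 + x**2 + 4*x + 4), which equals f(x).

An antiderivative is F(x) = -2*log(x + 1) + atan(x/2).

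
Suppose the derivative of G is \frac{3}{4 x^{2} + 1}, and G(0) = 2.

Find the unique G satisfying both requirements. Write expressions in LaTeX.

Any candidate G(x) must reproduce the stated G'(x) exactly.
A general antiderivative is \frac{3 \operatorname{atan}{\left(2 x \right)}}{2} + C.
The condition gives C = 2 - (0) = 2.
So G(x) = \frac{3 \operatorname{atan}{\left(2 x \right)}}{2} + 2.
Check: d/dx[\frac{3 \operatorname{atan}{\left(2 x \right)}}{2} + 2] = \frac{3}{4 x^{2} + 1} = G'(x).

G(x) = \frac{3 \operatorname{atan}{\left(2 x \right)}}{2} + 2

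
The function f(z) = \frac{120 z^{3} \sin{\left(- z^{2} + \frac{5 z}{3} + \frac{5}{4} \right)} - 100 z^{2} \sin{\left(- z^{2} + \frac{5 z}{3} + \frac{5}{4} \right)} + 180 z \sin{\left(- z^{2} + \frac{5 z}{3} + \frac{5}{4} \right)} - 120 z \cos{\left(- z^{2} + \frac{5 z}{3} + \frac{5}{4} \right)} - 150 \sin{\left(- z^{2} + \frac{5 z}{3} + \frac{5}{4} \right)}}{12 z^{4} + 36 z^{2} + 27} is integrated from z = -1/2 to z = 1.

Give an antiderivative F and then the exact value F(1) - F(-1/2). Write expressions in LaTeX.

Recognize the product-rule pattern: f = u'v + uv' with u = \frac{10}{2 z^{2} + 3}, v = \cos{\left(- z^{2} + \frac{5 z}{3} + \frac{5}{4} \right)}, so integration by parts undoes it.
F(z) = \frac{10 \cos{\left(- z^{2} + \frac{5 z}{3} + \frac{5}{4} \right)}}{2 z^{2} + 3} is an antiderivative of f.
Check: d/dz[\frac{10 \cos{\left(- z^{2} + \frac{5 z}{3} + \frac{5}{4} \right)}}{2 z^{2} + 3}] = \frac{120 z^{3} \sin{\left(- z^{2} + \frac{5 z}{3} + \frac{5}{4} \right)} - 100 z^{2} \sin{\left(- z^{2} + \frac{5 z}{3} + \frac{5}{4} \right)} + 180 z \sin{\left(- z^{2} + \frac{5 z}{3} + \frac{5}{4} \right)} - 120 z \cos{\left(- z^{2} + \frac{5 z}{3} + \frac{5}{4} \right)} - 150 \sin{\left(- z^{2} + \frac{5 z}{3} + \frac{5}{4} \right)}}{12 z^{4} + 36 z^{2} + 27} = f(z).
F(1) = 2 \cos{\left(\frac{23}{12} \right)}; F(-1/2) = \frac{20 \cos{\left(\frac{1}{6} \right)}}{7}.
Integral = F(1) - F(-1/2) = - \frac{20 \cos{\left(\frac{1}{6} \right)}}{7} + 2 \cos{\left(\frac{23}{12} \right)}.

Antiderivative: F(z) = \frac{10 \cos{\left(- z^{2} + \frac{5 z}{3} + \frac{5}{4} \right)}}{2 z^{2} + 3}; value = - \frac{20 \cos{\left(\frac{1}{6} \right)}}{7} + 2 \cos{\left(\frac{23}{12} \right)}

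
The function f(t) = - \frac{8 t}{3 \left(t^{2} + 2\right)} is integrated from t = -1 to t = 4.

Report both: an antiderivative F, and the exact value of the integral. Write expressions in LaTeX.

Antiderivative: F(t) = - \frac{4 \log{\left(t^{2} + 2 \right)}}{3}; value = - \frac{4 \log{\left(18 \right)}}{3} + \frac{4 \log{\left(3 \right)}}{3}

The substitution u = t^{2} + 2 works: f is exactly (dF/du)*(du/dt) for that inner function.
F(t) = - \frac{4 \log{\left(t^{2} + 2 \right)}}{3} is an antiderivative of f.
Check: d/dt[- \frac{4 \log{\left(t^{2} + 2 \right)}}{3}] = - \frac{8 t}{3 t^{2} + 6}, which equals f(t).
F(4) = - \frac{4 \log{\left(18 \right)}}{3}; F(-1) = - \frac{4 \log{\left(3 \right)}}{3}.
Integral = F(4) - F(-1) = - \frac{4 \log{\left(18 \right)}}{3} + \frac{4 \log{\left(3 \right)}}{3}.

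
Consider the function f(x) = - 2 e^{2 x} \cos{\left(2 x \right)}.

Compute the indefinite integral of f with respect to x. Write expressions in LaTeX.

Differentiate the proposed F(x) back; it has to land on f(x) exactly.
Check: d/dx[- \frac{\left(\sin{\left(2 x \right)} + \cos{\left(2 x \right)}\right) e^{2 x}}{2}] = - 2 e^{2 x} \cos{\left(2 x \right)} = f(x).

F(x) = - \frac{\left(\sin{\left(2 x \right)} + \cos{\left(2 x \right)}\right) e^{2 x}}{2} + C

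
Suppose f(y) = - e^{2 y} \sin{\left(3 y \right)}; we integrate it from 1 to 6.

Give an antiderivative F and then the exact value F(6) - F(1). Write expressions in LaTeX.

Antiderivative: F(y) = \frac{\left(- 2 \sin{\left(3 y \right)} + 3 \cos{\left(3 y \right)}\right) e^{2 y}}{13}; value = \frac{2 e^{2} \sin{\left(3 \right)}}{13} - \frac{3 e^{2} \cos{\left(3 \right)}}{13} - \frac{2 e^{12} \sin{\left(18 \right)}}{13} + \frac{3 e^{12} \cos{\left(18 \right)}}{13}

Any candidate F(y) must reproduce f(y) exactly when differentiated.
F(y) = \frac{\left(- 2 \sin{\left(3 y \right)} + 3 \cos{\left(3 y \right)}\right) e^{2 y}}{13} is an antiderivative of f.
Check: d/dy[\frac{\left(- 2 \sin{\left(3 y \right)} + 3 \cos{\left(3 y \right)}\right) e^{2 y}}{13}] = - e^{2 y} \sin{\left(3 y \right)} = f(y).
F(6) = - \frac{2 e^{12} \sin{\left(18 \right)}}{13} + \frac{3 e^{12} \cos{\left(18 \right)}}{13}; F(1) = \frac{3 e^{2} \cos{\left(3 \right)}}{13} - \frac{2 e^{2} \sin{\left(3 \right)}}{13}.
Integral = F(6) - F(1) = \frac{2 e^{2} \sin{\left(3 \right)}}{13} - \frac{3 e^{2} \cos{\left(3 \right)}}{13} - \frac{2 e^{12} \sin{\left(18 \right)}}{13} + \frac{3 e^{12} \cos{\left(18 \right)}}{13}.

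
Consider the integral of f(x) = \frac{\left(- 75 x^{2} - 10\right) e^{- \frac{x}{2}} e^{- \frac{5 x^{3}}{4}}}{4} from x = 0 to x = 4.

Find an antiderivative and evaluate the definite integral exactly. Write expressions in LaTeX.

Antiderivative: F(x) = 5 e^{- \frac{x}{2}} e^{- \frac{5 x^{3}}{4}}; value = -5 + \frac{5}{e^{82}}

f has the shape u'v + uv' for u = 5 e^{- \frac{5 x^{3}}{4}} and v = e^{- \frac{x}{2}} — it is the derivative of the product u*v.
F(x) = 5 e^{- \frac{x}{2}} e^{- \frac{5 x^{3}}{4}} is an antiderivative of f.
Check: d/dx[5 e^{- \frac{x}{2}} e^{- \frac{5 x^{3}}{4}}] = \frac{\left(- 75 x^{2} - 10\right) e^{- \frac{x}{2}} e^{- \frac{5 x^{3}}{4}}}{4} = f(x).
F(4) = \frac{5}{e^{82}}; F(0) = 5.
Integral = F(4) - F(0) = -5 + \frac{5}{e^{82}}.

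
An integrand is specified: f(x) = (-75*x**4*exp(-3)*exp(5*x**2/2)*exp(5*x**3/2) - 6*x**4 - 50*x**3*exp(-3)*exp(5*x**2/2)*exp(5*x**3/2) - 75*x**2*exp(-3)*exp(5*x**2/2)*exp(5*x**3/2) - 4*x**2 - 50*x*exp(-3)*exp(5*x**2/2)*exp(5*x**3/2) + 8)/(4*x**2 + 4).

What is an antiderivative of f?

An antiderivative is F(x) = -x**3/2 + x/2 - 5*exp(-3)*exp(5*x**2/2)*exp(5*x**3/2)/2 + 3*atan(x)/2.

An antiderivative F(x) passes only if d/dx[F] lands on f(x) exactly.
Check: d/dx[-x**3/2 + x/2 - 5*exp(-3)*exp(5*x**2/2)*exp(5*x**3/2)/2 + 3*atan(x)/2] = (-75*x**4*exp(5*x**2/2)*exp(5*x**3/2) - 6*x**4*exp(3) - 50*x**3*exp(5*x**2/2)*exp(5*x**3/2) - 75*x**2*exp(5*x**2/2)*exp(5*x**3/2) - 4*x**2*exp(3) - 50*x*exp(5*x**2/2)*exp(5*x**3/2) + 8*exp(3))/(4*x**2*exp(3) + 4*exp(3)), which equals f(x).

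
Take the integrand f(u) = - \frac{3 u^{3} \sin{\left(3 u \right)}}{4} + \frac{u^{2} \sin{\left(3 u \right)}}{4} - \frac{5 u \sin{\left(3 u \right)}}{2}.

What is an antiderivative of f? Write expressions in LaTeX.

The integrand splits into summands that can be handled one at a time.
Check: d/du[\frac{u^{3} \cos{\left(3 u \right)}}{4} - \frac{u^{2} \sin{\left(3 u \right)}}{4} - \frac{u^{2} \cos{\left(3 u \right)}}{12} + \frac{u \sin{\left(3 u \right)}}{18} + \frac{2 u \cos{\left(3 u \right)}}{3} - \frac{2 \sin{\left(3 u \right)}}{9} + \frac{\cos{\left(3 u \right)}}{54}] = - \frac{3 u^{3} \sin{\left(3 u \right)}}{4} + \frac{u^{2} \sin{\left(3 u \right)}}{4} - \frac{5 u \sin{\left(3 u \right)}}{2} = f(u).

An antiderivative is F(u) = \frac{u^{3} \cos{\left(3 u \right)}}{4} - \frac{u^{2} \sin{\left(3 u \right)}}{4} - \frac{u^{2} \cos{\left(3 u \right)}}{12} + \frac{u \sin{\left(3 u \right)}}{18} + \frac{2 u \cos{\left(3 u \right)}}{3} - \frac{2 \sin{\left(3 u \right)}}{9} + \frac{\cos{\left(3 u \right)}}{54}.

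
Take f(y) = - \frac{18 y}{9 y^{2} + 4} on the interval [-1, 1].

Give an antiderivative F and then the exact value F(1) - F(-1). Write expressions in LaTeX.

The substitution u = 3 y^{2} + \frac{4}{3} works: f is exactly (dF/du)*(du/dy) for that inner function.
F(y) = - \log{\left(3 y^{2} + \frac{4}{3} \right)} is an antiderivative of f.
Check: d/dy[- \log{\left(3 y^{2} + \frac{4}{3} \right)}] = - \frac{18 y}{9 y^{2} + 4} = f(y).
F(1) = - \log{\left(\frac{13}{3} \right)}; F(-1) = - \log{\left(\frac{13}{3} \right)}.
Integral = F(1) - F(-1) = 0.

Antiderivative: F(y) = - \log{\left(3 y^{2} + \frac{4}{3} \right)}; value = 0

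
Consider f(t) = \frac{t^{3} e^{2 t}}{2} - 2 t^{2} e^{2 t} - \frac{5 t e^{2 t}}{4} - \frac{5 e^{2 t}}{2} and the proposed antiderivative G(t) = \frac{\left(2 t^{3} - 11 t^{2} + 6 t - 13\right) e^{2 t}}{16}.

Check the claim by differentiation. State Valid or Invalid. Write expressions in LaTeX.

d/dt[G] = \frac{t^{3} e^{2 t}}{4} - t^{2} e^{2 t} - \frac{5 t e^{2 t}}{8} - \frac{5 e^{2 t}}{4}
d/dt[G] - f(t) = - \frac{t^{3} e^{2 t}}{4} + t^{2} e^{2 t} + \frac{5 t e^{2 t}}{8} + \frac{5 e^{2 t}}{4} != 0.

Invalid: d/dt[G] - f = - \frac{t^{3} e^{2 t}}{4} + t^{2} e^{2 t} + \frac{5 t e^{2 t}}{8} + \frac{5 e^{2 t}}{4}, which is not 0.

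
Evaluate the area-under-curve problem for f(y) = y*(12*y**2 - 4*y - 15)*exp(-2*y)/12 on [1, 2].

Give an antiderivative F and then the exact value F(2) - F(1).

Antiderivative: F(y) = -y**3*exp(-2*y)/2 - 7*y**2*exp(-2*y)/12 + y*exp(-2*y)/24 + exp(-2*y)/48; value = -299*exp(-4)/48 + 49*exp(-2)/48

f has the shape u'v + uv' for u = -y**3/2 - 7*y**2/12 + y/24 + 1/48 and v = exp(-2*y) — it is the derivative of the product u*v.
F(y) = -y**3*exp(-2*y)/2 - 7*y**2*exp(-2*y)/12 + y*exp(-2*y)/24 + exp(-2*y)/48 is an antiderivative of f.
Check: d/dy[-y**3*exp(-2*y)/2 - 7*y**2*exp(-2*y)/12 + y*exp(-2*y)/24 + exp(-2*y)/48] = (12*y**3 - 4*y**2 - 15*y)*exp(-2*y)/12, which equals f(y).
F(2) = -299*exp(-4)/48; F(1) = -49*exp(-2)/48.
Integral = F(2) - F(1) = -299*exp(-4)/48 + 49*exp(-2)/48.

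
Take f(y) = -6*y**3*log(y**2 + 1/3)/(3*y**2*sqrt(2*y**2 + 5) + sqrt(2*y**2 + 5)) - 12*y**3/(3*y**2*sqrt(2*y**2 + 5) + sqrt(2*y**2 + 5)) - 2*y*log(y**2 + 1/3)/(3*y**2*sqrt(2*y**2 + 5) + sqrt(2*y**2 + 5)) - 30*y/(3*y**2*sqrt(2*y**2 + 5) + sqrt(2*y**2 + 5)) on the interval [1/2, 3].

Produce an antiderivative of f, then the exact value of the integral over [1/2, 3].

Antiderivative: F(y) = -sqrt(2*y**2 + 5)*log(y**2 + 1/3); value = -sqrt(23)*log(28/3) + sqrt(22)*log(7/12)/2

Recognize the product-rule pattern: f = u'v + uv' with u = -sqrt(2*y**2 + 5), v = log(y**2 + 1/3), so integration by parts undoes it.
F(y) = -sqrt(2*y**2 + 5)*log(y**2 + 1/3) is an antiderivative of f.
Check: d/dy[-sqrt(2*y**2 + 5)*log(y**2 + 1/3)] = (-6*y**3*log(y**2 + 1/3) - 12*y**3 - 2*y*log(y**2 + 1/3) - 30*y)/(3*y**2*sqrt(2*y**2 + 5) + sqrt(2*y**2 + 5)), which equals f(y).
F(3) = -sqrt(23)*log(28/3); F(1/2) = -sqrt(22)*log(7/12)/2.
Integral = F(3) - F(1/2) = -sqrt(23)*log(28/3) + sqrt(22)*log(7/12)/2.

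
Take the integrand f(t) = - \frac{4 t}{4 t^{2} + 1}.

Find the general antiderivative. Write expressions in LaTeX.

F(t) = - \frac{\log{\left(4 t^{2} + 1 \right)}}{2} + C

f matches the chain-rule pattern g'(h)*h' with inner function h(t) = 4 t^{2} + 1; substituting u = h(t) collapses the integral.
Check: d/dt[- \frac{\log{\left(4 t^{2} + 1 \right)}}{2}] = - \frac{4 t}{4 t^{2} + 1} = f(t).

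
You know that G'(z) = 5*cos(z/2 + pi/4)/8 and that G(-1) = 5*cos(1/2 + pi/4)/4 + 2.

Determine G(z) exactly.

G(z) = 5*sin(z/2 + pi/4)/4 + 2

Recover the given G'(z) by differentiating a candidate G(z); any mismatch rules it out.
A general antiderivative is 5*sin(z/2 + pi/4)/4 + C.
The condition gives C = 5*cos(1/2 + pi/4)/4 + 2 - (5*cos(1/2 + pi/4)/4) = 2.
So G(z) = 5*sin(z/2 + pi/4)/4 + 2.
Check: d/dz[5*sin(z/2 + pi/4)/4 + 2] = 5*cos(z/2 + pi/4)/8 = G'(z).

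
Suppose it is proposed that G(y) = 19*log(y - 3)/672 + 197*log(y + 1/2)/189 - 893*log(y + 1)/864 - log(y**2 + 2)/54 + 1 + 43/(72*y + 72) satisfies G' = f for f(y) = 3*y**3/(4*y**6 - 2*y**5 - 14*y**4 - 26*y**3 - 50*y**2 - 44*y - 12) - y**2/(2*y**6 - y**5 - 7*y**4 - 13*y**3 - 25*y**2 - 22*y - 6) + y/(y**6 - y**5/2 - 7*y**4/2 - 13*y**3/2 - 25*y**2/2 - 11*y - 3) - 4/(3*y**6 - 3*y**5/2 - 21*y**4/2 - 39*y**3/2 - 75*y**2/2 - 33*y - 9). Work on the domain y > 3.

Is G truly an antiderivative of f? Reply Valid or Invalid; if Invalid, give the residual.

d/dy[G] = (9*y**3 - 6*y**2 + 12*y - 16)/(12*y**6 - 6*y**5 - 42*y**4 - 78*y**3 - 150*y**2 - 132*y - 36)
This equals f(y) exactly, so the claim holds.

Valid. The derivative of G reproduces f.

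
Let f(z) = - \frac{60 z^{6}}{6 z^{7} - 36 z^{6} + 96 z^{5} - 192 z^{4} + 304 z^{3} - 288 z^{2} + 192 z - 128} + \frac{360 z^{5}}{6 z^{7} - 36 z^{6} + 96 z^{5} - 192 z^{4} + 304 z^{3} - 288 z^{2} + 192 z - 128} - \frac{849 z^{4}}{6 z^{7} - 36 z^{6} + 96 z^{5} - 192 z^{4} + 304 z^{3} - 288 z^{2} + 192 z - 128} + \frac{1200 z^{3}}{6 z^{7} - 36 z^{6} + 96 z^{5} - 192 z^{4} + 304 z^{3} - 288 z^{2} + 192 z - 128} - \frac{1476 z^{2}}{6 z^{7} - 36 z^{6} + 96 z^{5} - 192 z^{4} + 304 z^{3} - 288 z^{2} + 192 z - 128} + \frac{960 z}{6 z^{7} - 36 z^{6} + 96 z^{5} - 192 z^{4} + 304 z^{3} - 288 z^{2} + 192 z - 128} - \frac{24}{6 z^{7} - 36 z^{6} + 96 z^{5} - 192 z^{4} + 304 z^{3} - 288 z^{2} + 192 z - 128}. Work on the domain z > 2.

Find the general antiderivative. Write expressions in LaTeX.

Integrate term by term and add the pieces.
Check: d/dz[- \frac{10 z^{2} \log{\left(\frac{z^{4}}{2} + 2 z^{2} + \frac{4}{3} \right)} - 40 z \log{\left(\frac{z^{4}}{2} + 2 z^{2} + \frac{4}{3} \right)} + 40 \log{\left(\frac{z^{4}}{2} + 2 z^{2} + \frac{4}{3} \right)} - 3}{4 \left(z - 2\right)^{2}}] = \frac{- 60 z^{6} + 360 z^{5} - 849 z^{4} + 1200 z^{3} - 1476 z^{2} + 960 z - 24}{6 z^{7} - 36 z^{6} + 96 z^{5} - 192 z^{4} + 304 z^{3} - 288 z^{2} + 192 z - 128}, which equals f(z).

F(z) = - \frac{10 z^{2} \log{\left(\frac{z^{4}}{2} + 2 z^{2} + \frac{4}{3} \right)} - 40 z \log{\left(\frac{z^{4}}{2} + 2 z^{2} + \frac{4}{3} \right)} + 40 \log{\left(\frac{z^{4}}{2} + 2 z^{2} + \frac{4}{3} \right)} - 3}{4 \left(z - 2\right)^{2}} + C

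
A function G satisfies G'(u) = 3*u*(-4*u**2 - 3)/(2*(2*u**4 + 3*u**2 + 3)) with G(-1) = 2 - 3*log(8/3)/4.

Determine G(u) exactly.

G(u) = 2 - 3*log(2*u**4/3 + u**2 + 1)/4

The substitution w = 2*u**4/3 + u**2 + 1 works: G'(u) is exactly (dG/dw)*(dw/du) for that inner function.
A general antiderivative is -3*log(2*u**4/3 + u**2 + 1)/4 + C.
The condition gives C = 2 - 3*log(8/3)/4 - (-3*log(8/3)/4) = 2.
So G(u) = 2 - 3*log(2*u**4/3 + u**2 + 1)/4.
Check: d/du[2 - 3*log(2*u**4/3 + u**2 + 1)/4] = (-12*u**3 - 9*u)/(4*u**4 + 6*u**2 + 6), which equals G'(u).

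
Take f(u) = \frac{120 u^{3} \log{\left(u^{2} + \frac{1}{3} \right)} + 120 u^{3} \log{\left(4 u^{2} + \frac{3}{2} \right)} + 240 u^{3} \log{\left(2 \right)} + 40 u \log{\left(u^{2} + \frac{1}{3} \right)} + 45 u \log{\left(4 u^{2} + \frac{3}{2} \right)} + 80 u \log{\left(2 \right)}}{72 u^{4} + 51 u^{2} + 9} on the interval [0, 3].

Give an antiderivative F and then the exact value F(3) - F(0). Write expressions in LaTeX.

Recognize the product-rule pattern: f = v'r + vr' with v = \frac{5 \log{\left(4 u^{2} + \frac{3}{2} \right)}}{6}, r = \log{\left(4 u^{2} + \frac{4}{3} \right)}, so integration by parts undoes it.
F(u) = \frac{5 \log{\left(4 u^{2} + \frac{4}{3} \right)} \log{\left(4 u^{2} + \frac{3}{2} \right)}}{6} is an antiderivative of f.
Check: d/du[\frac{5 \log{\left(4 u^{2} + \frac{4}{3} \right)} \log{\left(4 u^{2} + \frac{3}{2} \right)}}{6}] = \frac{120 u^{3} \log{\left(u^{2} + \frac{1}{3} \right)} + 120 u^{3} \log{\left(4 u^{2} + \frac{3}{2} \right)} + 240 u^{3} \log{\left(2 \right)} + 40 u \log{\left(u^{2} + \frac{1}{3} \right)} + 45 u \log{\left(4 u^{2} + \frac{3}{2} \right)} + 80 u \log{\left(2 \right)}}{72 u^{4} + 51 u^{2} + 9} = f(u).
F(3) = \frac{5 \log{\left(\frac{112}{3} \right)} \log{\left(\frac{75}{2} \right)}}{6}; F(0) = \frac{5 \log{\left(\frac{4}{3} \right)} \log{\left(\frac{3}{2} \right)}}{6}.
Integral = F(3) - F(0) = - \frac{5 \log{\left(\frac{4}{3} \right)} \log{\left(\frac{3}{2} \right)}}{6} + \frac{5 \log{\left(\frac{112}{3} \right)} \log{\left(\frac{75}{2} \right)}}{6}.

Antiderivative: F(u) = \frac{5 \log{\left(4 u^{2} + \frac{4}{3} \right)} \log{\left(4 u^{2} + \frac{3}{2} \right)}}{6}; value = - \frac{5 \log{\left(\frac{4}{3} \right)} \log{\left(\frac{3}{2} \right)}}{6} + \frac{5 \log{\left(\frac{112}{3} \right)} \log{\left(\frac{75}{2} \right)}}{6}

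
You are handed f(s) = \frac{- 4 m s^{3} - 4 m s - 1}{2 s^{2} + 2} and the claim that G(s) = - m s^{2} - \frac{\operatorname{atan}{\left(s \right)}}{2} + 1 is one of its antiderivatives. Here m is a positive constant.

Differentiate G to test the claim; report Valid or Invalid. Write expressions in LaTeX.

Valid - the claim checks out under differentiation.

d/ds[G] = \frac{- 4 m s^{3} - 4 m s - 1}{2 s^{2} + 2}
This equals f(s) exactly, so the claim holds.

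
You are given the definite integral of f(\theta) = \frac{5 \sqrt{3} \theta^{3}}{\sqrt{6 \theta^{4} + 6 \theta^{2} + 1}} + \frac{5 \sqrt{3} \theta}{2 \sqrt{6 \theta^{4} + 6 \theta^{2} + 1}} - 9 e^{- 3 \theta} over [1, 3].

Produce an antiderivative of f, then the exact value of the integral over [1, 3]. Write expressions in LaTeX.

The integrand splits into summands that can be handled one at a time.
F(\theta) = \frac{\sqrt{3} \left(5 \sqrt{6 \theta^{4} + 6 \theta^{2} + 1} e^{3 \theta} + 12 \sqrt{3}\right) e^{- 3 \theta}}{12} is an antiderivative of f.
Check: d/d\theta[\frac{\sqrt{3} \left(5 \sqrt{6 \theta^{4} + 6 \theta^{2} + 1} e^{3 \theta} + 12 \sqrt{3}\right) e^{- 3 \theta}}{12}] = \frac{\left(10 \sqrt{3} \theta^{3} e^{3 \theta} + 5 \sqrt{3} \theta e^{3 \theta} - 18 \sqrt{6 \theta^{4} + 6 \theta^{2} + 1}\right) e^{- 3 \theta}}{2 \sqrt{6 \theta^{4} + 6 \theta^{2} + 1}}, which equals f(\theta).
F(3) = \frac{3}{e^{9}} + \frac{5 \sqrt{1623}}{12}; F(1) = \frac{3}{e^{3}} + \frac{5 \sqrt{39}}{12}.
Integral = F(3) - F(1) = - \frac{5 \sqrt{39}}{12} - \frac{3}{e^{3}} + \frac{3}{e^{9}} + \frac{5 \sqrt{1623}}{12}.

Antiderivative: F(\theta) = \frac{\sqrt{3} \left(5 \sqrt{6 \theta^{4} + 6 \theta^{2} + 1} e^{3 \theta} + 12 \sqrt{3}\right) e^{- 3 \theta}}{12}; value = - \frac{5 \sqrt{39}}{12} - \frac{3}{e^{3}} + \frac{3}{e^{9}} + \frac{5 \sqrt{1623}}{12}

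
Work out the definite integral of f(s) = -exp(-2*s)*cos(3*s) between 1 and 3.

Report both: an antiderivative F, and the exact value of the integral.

Antiderivative: F(s) = -3*exp(-2*s)*sin(3*s)/13 + 2*exp(-2*s)*cos(3*s)/13; value = 2*exp(-6)*cos(9)/13 - 3*exp(-6)*sin(9)/13 + 3*exp(-2)*sin(3)/13 - 2*exp(-2)*cos(3)/13

Differentiate the proposed F(s) back; it has to land on f(s) exactly.
F(s) = -3*exp(-2*s)*sin(3*s)/13 + 2*exp(-2*s)*cos(3*s)/13 is an antiderivative of f.
Check: d/ds[-3*exp(-2*s)*sin(3*s)/13 + 2*exp(-2*s)*cos(3*s)/13] = -exp(-2*s)*cos(3*s) = f(s).
F(3) = 2*exp(-6)*cos(9)/13 - 3*exp(-6)*sin(9)/13; F(1) = 2*exp(-2)*cos(3)/13 - 3*exp(-2)*sin(3)/13.
Integral = F(3) - F(1) = 2*exp(-6)*cos(9)/13 - 3*exp(-6)*sin(9)/13 + 3*exp(-2)*sin(3)/13 - 2*exp(-2)*cos(3)/13.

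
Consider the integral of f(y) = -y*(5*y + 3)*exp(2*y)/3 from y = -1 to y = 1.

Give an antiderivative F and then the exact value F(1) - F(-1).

Antiderivative: F(y) = -5*y**2*exp(2*y)/6 + y*exp(2*y)/3 - exp(2*y)/6; value = -2*exp(2)/3 + 4*exp(-2)/3

Recognize the product-rule pattern: f = u'v + uv' with u = -5*y**2/6 + y/3 - 1/6, v = exp(2*y), so integration by parts undoes it.
F(y) = -5*y**2*exp(2*y)/6 + y*exp(2*y)/3 - exp(2*y)/6 is an antiderivative of f.
Check: d/dy[-5*y**2*exp(2*y)/6 + y*exp(2*y)/3 - exp(2*y)/6] = -5*y**2*exp(2*y)/3 - y*exp(2*y), which equals f(y).
F(1) = -2*exp(2)/3; F(-1) = -4*exp(-2)/3.
Integral = F(1) - F(-1) = -2*exp(2)/3 + 4*exp(-2)/3.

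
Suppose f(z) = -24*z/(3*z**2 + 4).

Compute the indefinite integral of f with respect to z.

f matches the chain-rule pattern g'(h)*h' with inner function h(z) = z**2/2 + 2/3; substituting u = h(z) collapses the integral.
Check: d/dz[-4*log(z**2/2 + 2/3)] = -24*z/(3*z**2 + 4) = f(z).

F(z) = -4*log(z**2/2 + 2/3) + C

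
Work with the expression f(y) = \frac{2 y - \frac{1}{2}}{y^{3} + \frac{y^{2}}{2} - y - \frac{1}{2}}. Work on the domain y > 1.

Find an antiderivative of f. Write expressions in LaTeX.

An antiderivative is F(y) = \frac{\log{\left(y - 1 \right)}}{2} + 2 \log{\left(y + \frac{1}{2} \right)} - \frac{5 \log{\left(y + 1 \right)}}{2}.

Factor the denominator (\left(y - 1\right) \left(y + 1\right) \left(2 y + 1\right)) and decompose: f = \frac{4}{2 y + 1} - \frac{5}{2 \left(y + 1\right)} + \frac{1}{2 \left(y - 1\right)}; each piece integrates to a log, atan, or power term.
Check: d/dy[\frac{\log{\left(y - 1 \right)}}{2} + 2 \log{\left(y + \frac{1}{2} \right)} - \frac{5 \log{\left(y + 1 \right)}}{2}] = \frac{4 y - 1}{2 y^{3} + y^{2} - 2 y - 1}, which equals f(y).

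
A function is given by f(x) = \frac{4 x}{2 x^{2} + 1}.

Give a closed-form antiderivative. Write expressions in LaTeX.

The substitution u = 4 x^{2} + 2 works: f is exactly (dF/du)*(du/dx) for that inner function.
Check: d/dx[\log{\left(4 x^{2} + 2 \right)}] = \frac{4 x}{2 x^{2} + 1} = f(x).

An antiderivative is F(x) = \log{\left(4 x^{2} + 2 \right)}.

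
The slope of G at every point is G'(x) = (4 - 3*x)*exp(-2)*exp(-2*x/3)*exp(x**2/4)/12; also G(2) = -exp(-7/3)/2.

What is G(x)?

G(x) = -exp(-2)*exp(-2*x/3)*exp(x**2/4)/2

The substitution u = x**2/4 - 2*x/3 - 2 works: G'(x) is exactly (dG/du)*(du/dx) for that inner function.
A general antiderivative is -exp(x**2/4 - 2*x/3 - 2)/2 + C.
The condition gives C = -exp(-7/3)/2 - (-exp(-7/3)/2) = 0.
So G(x) = -exp(-2)*exp(-2*x/3)*exp(x**2/4)/2.
Check: d/dx[-exp(-2)*exp(-2*x/3)*exp(x**2/4)/2] = (-3*x*exp(x**2/4) + 4*exp(x**2/4))*exp(-2)*exp(-2*x/3)/12, which equals G'(x).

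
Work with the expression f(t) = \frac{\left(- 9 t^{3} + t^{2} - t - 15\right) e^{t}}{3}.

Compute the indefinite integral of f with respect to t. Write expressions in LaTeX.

Recognize the product-rule pattern: f = u'v + uv' with u = - 3 t^{3} + \frac{28 t^{2}}{3} - 19 t + 14, v = e^{t}, so integration by parts undoes it.
Check: d/dt[- \frac{\left(9 t^{3} - 28 t^{2} + 57 t - 42\right) e^{t}}{3}] = - 3 t^{3} e^{t} + \frac{t^{2} e^{t}}{3} - \frac{t e^{t}}{3} - 5 e^{t}, which equals f(t).

F(t) = - \frac{\left(9 t^{3} - 28 t^{2} + 57 t - 42\right) e^{t}}{3} + C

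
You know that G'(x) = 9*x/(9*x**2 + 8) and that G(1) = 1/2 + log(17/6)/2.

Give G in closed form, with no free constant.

G'(x) matches the chain-rule pattern g'(h)*h' with inner function h(x) = 3*x**2/2 + 4/3; substituting u = h(x) collapses the integral.
A general antiderivative is log(3*x**2/2 + 4/3)/2 + C.
The condition gives C = 1/2 + log(17/6)/2 - (log(17/6)/2) = 1/2.
So G(x) = (log(3*x**2/2 + 4/3) + 1)/2.
Check: d/dx[(log(3*x**2/2 + 4/3) + 1)/2] = 9*x/(9*x**2 + 8) = G'(x).

G(x) = (log(3*x**2/2 + 4/3) + 1)/2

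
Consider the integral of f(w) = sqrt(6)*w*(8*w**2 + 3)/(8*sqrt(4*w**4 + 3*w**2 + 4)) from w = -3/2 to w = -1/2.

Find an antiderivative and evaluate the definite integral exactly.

Antiderivative: F(w) = sqrt(6)*sqrt(4*w**4 + 3*w**2 + 4)/8; value = -sqrt(186)/8 + sqrt(30)/8

f matches the chain-rule pattern g'(h)*h' with inner function h(w) = 2*w**4/3 + w**2/2 + 2/3; substituting u = h(w) collapses the integral.
F(w) = sqrt(6)*sqrt(4*w**4 + 3*w**2 + 4)/8 is an antiderivative of f.
Check: d/dw[sqrt(6)*sqrt(4*w**4 + 3*w**2 + 4)/8] = (8*sqrt(6)*w**3 + 3*sqrt(6)*w)/(8*sqrt(4*w**4 + 3*w**2 + 4)), which equals f(w).
F(-1/2) = sqrt(30)/8; F(-3/2) = sqrt(186)/8.
Integral = F(-1/2) - F(-3/2) = -sqrt(186)/8 + sqrt(30)/8.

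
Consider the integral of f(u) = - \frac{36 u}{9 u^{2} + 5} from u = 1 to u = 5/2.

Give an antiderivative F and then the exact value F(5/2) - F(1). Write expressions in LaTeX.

The substitution w = 3 u^{2} + \frac{5}{3} works: f is exactly (dF/dw)*(dw/du) for that inner function.
F(u) = - 2 \log{\left(3 u^{2} + \frac{5}{3} \right)} is an antiderivative of f.
Check: d/du[- 2 \log{\left(3 u^{2} + \frac{5}{3} \right)}] = - \frac{36 u}{9 u^{2} + 5} = f(u).
F(5/2) = - 2 \log{\left(\frac{245}{12} \right)}; F(1) = - 2 \log{\left(\frac{14}{3} \right)}.
Integral = F(5/2) - F(1) = - 2 \log{\left(\frac{245}{12} \right)} + 2 \log{\left(\frac{14}{3} \right)}.

Antiderivative: F(u) = - 2 \log{\left(3 u^{2} + \frac{5}{3} \right)}; value = - 2 \log{\left(\frac{245}{12} \right)} + 2 \log{\left(\frac{14}{3} \right)}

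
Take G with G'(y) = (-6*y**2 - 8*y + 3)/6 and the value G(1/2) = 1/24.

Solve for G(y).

G(y) = -y*(2*y**2 + 4*y - 3)/6

Whatever form G(y) takes, its d/dy must return the stated G'(y).
A general antiderivative is -y**3/3 - 2*y**2/3 + y/2 + C.
The condition gives C = 1/24 - (1/24) = 0.
So G(y) = -y*(2*y**2 + 4*y - 3)/6.
Check: d/dy[-y*(2*y**2 + 4*y - 3)/6] = -y**2 - 4*y/3 + 1/2, which equals G'(y).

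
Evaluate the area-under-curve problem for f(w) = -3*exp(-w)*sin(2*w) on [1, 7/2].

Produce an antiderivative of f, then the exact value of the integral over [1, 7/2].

Antiderivative: F(w) = 3*exp(-w)*sin(2*w)/5 + 6*exp(-w)*cos(2*w)/5; value = -3*exp(-1)*sin(2)/5 + 3*exp(-7/2)*sin(7)/5 + 6*exp(-7/2)*cos(7)/5 - 6*exp(-1)*cos(2)/5

A candidate is checked by its d/dw: the result must match f(w).
F(w) = 3*exp(-w)*sin(2*w)/5 + 6*exp(-w)*cos(2*w)/5 is an antiderivative of f.
Check: d/dw[3*exp(-w)*sin(2*w)/5 + 6*exp(-w)*cos(2*w)/5] = -3*exp(-w)*sin(2*w) = f(w).
F(7/2) = 3*exp(-7/2)*sin(7)/5 + 6*exp(-7/2)*cos(7)/5; F(1) = 6*exp(-1)*cos(2)/5 + 3*exp(-1)*sin(2)/5.
Integral = F(7/2) - F(1) = -3*exp(-1)*sin(2)/5 + 3*exp(-7/2)*sin(7)/5 + 6*exp(-7/2)*cos(7)/5 - 6*exp(-1)*cos(2)/5.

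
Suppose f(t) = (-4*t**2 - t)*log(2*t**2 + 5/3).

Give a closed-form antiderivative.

An antiderivative F(t) passes only if d/dt[F] lands on f(t) exactly.
Check: d/dt[-(144*t**3*log(2*t**2 + 5/3) - 96*t**3 + 54*t**2*log(2*t**2 + 5/3) - 54*t**2 + 240*t + 45*log(t**2 + 5/6) - 40*sqrt(30)*atan(sqrt(30)*t/5))/108] = -4*t**2*log(2*t**2 + 5/3) - t*log(2*t**2 + 5/3), which equals f(t).

An antiderivative is F(t) = -(144*t**3*log(2*t**2 + 5/3) - 96*t**3 + 54*t**2*log(2*t**2 + 5/3) - 54*t**2 + 240*t + 45*log(t**2 + 5/6) - 40*sqrt(30)*atan(sqrt(30)*t/5))/108.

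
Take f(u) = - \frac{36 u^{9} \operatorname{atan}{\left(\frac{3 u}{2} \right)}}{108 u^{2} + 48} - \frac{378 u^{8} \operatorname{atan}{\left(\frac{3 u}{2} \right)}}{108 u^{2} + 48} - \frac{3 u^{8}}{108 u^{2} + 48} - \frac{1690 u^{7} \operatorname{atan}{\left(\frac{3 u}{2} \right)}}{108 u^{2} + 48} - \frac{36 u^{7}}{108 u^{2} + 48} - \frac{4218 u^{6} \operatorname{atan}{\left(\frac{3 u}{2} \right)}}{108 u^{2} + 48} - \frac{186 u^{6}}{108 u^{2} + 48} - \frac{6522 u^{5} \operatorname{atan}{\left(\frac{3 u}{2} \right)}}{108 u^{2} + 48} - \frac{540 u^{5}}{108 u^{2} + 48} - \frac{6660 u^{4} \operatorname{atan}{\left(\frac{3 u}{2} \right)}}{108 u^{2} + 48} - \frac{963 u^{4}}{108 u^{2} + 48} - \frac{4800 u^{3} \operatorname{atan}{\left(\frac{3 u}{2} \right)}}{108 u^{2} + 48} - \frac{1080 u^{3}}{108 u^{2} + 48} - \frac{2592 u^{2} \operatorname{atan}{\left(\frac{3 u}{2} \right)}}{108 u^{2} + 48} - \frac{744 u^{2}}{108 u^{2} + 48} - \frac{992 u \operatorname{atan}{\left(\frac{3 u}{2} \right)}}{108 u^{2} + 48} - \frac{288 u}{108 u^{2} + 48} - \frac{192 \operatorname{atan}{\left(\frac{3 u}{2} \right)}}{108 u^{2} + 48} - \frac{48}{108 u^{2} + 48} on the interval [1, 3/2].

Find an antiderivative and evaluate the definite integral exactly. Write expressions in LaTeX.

f has the shape v'r + vr' for v = - \frac{2 \left(- \frac{u^{2}}{2} - \frac{3 u}{2} - 1\right)^{4}}{3} and r = \operatorname{atan}{\left(\frac{3 u}{2} \right)} — it is the derivative of the product v*r.
F(u) = - \frac{\left(- u^{2} - 3 u - 2\right)^{4} \operatorname{atan}{\left(\frac{3 u}{2} \right)}}{24} is an antiderivative of f.
Check: d/du[- \frac{\left(- u^{2} - 3 u - 2\right)^{4} \operatorname{atan}{\left(\frac{3 u}{2} \right)}}{24}] = \frac{- 36 u^{9} \operatorname{atan}{\left(\frac{3 u}{2} \right)} - 378 u^{8} \operatorname{atan}{\left(\frac{3 u}{2} \right)} - 3 u^{8} - 1690 u^{7} \operatorname{atan}{\left(\frac{3 u}{2} \right)} - 36 u^{7} - 4218 u^{6} \operatorname{atan}{\left(\frac{3 u}{2} \right)} - 186 u^{6} - 6522 u^{5} \operatorname{atan}{\left(\frac{3 u}{2} \right)} - 540 u^{5} - 6660 u^{4} \operatorname{atan}{\left(\frac{3 u}{2} \right)} - 963 u^{4} - 4800 u^{3} \operatorname{atan}{\left(\frac{3 u}{2} \right)} - 1080 u^{3} - 2592 u^{2} \operatorname{atan}{\left(\frac{3 u}{2} \right)} - 744 u^{2} - 992 u \operatorname{atan}{\left(\frac{3 u}{2} \right)} - 288 u - 192 \operatorname{atan}{\left(\frac{3 u}{2} \right)} - 48}{108 u^{2} + 48}, which equals f(u).
F(3/2) = - \frac{1500625 \operatorname{atan}{\left(\frac{9}{4} \right)}}{6144}; F(1) = - 54 \operatorname{atan}{\left(\frac{3}{2} \right)}.
Integral = F(3/2) - F(1) = - \frac{1500625 \operatorname{atan}{\left(\frac{9}{4} \right)}}{6144} + 54 \operatorname{atan}{\left(\frac{3}{2} \right)}.

Antiderivative: F(u) = - \frac{\left(- u^{2} - 3 u - 2\right)^{4} \operatorname{atan}{\left(\frac{3 u}{2} \right)}}{24}; value = - \frac{1500625 \operatorname{atan}{\left(\frac{9}{4} \right)}}{6144} + 54 \operatorname{atan}{\left(\frac{3}{2} \right)}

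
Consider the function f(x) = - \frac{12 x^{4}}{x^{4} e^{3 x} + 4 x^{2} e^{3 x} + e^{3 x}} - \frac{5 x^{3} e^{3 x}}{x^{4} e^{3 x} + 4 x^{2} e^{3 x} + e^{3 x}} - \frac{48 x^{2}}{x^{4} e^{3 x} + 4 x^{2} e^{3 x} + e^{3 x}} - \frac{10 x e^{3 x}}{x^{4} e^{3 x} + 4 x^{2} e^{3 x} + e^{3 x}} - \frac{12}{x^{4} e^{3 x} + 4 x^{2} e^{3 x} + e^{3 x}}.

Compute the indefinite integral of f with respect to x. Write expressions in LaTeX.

F(x) = - \frac{\left(5 e^{3 x} \log{\left(x^{4} + 4 x^{2} + 1 \right)} - 16\right) e^{- 3 x}}{4} + C

Integrate term by term and add the pieces.
Check: d/dx[- \frac{\left(5 e^{3 x} \log{\left(x^{4} + 4 x^{2} + 1 \right)} - 16\right) e^{- 3 x}}{4}] = \frac{- 12 x^{4} - 5 x^{3} e^{3 x} - 48 x^{2} - 10 x e^{3 x} - 12}{x^{4} e^{3 x} + 4 x^{2} e^{3 x} + e^{3 x}}, which equals f(x).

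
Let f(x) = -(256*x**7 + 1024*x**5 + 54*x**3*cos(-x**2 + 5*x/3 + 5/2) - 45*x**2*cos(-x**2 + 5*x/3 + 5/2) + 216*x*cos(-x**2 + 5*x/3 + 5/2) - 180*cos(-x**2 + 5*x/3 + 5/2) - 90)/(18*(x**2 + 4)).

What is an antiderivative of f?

A first test for any F(x): its x-derivative must equal f(x) identically.
Check: d/dx[(-128*x**6 + 81*sin(-x**2 + 5*x/3 + 5/2) + 135*atan(x/2))/54] = (-256*x**7 - 1024*x**5 - 54*x**3*cos(-x**2 + 5*x/3 + 5/2) + 45*x**2*cos(-x**2 + 5*x/3 + 5/2) - 216*x*cos(-x**2 + 5*x/3 + 5/2) + 180*cos(-x**2 + 5*x/3 + 5/2) + 90)/(18*x**2 + 72), which equals f(x).

An antiderivative is F(x) = (-128*x**6 + 81*sin(-x**2 + 5*x/3 + 5/2) + 135*atan(x/2))/54.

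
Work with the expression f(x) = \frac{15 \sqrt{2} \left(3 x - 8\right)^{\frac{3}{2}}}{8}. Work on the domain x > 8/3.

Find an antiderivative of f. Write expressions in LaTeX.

For F(x) to be correct the identity F'(x) - f(x) = 0 must hold.
Check: d/dx[\frac{\sqrt{2} \left(3 x - 8\right)^{\frac{5}{2}}}{4}] = \frac{45 \sqrt{2} x \sqrt{3 x - 8}}{8} - 15 \sqrt{2} \sqrt{3 x - 8}, which equals f(x).

An antiderivative is F(x) = \frac{\sqrt{2} \left(3 x - 8\right)^{\frac{5}{2}}}{4}.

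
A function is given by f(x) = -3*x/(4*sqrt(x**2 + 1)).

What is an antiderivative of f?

An antiderivative is F(x) = -3*sqrt(x**2 + 1)/4.

f matches the chain-rule pattern g'(h)*h' with inner function h(x) = x**2 + 1; substituting u = h(x) collapses the integral.
Check: d/dx[-3*sqrt(x**2 + 1)/4] = -3*x/(4*sqrt(x**2 + 1)) = f(x).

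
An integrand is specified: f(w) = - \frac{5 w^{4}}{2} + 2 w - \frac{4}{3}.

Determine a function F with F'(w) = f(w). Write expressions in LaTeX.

The integrand splits into summands that can be handled one at a time.
Check: d/dw[- \frac{w \left(3 w^{4} - 6 w + 8\right)}{6}] = - \frac{5 w^{4}}{2} + 2 w - \frac{4}{3} = f(w).

An antiderivative is F(w) = - \frac{w \left(3 w^{4} - 6 w + 8\right)}{6}.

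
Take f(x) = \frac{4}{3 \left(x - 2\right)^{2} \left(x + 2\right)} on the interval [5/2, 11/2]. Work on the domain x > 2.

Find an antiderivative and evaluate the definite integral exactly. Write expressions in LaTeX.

Antiderivative: F(x) = \frac{- x \log{\left(x - 2 \right)} + x \log{\left(x + 2 \right)} + 2 \log{\left(x - 2 \right)} - 2 \log{\left(x + 2 \right)} - 4}{12 \left(x - 2\right)}; value = - \frac{\log{\left(\frac{9}{2} \right)}}{12} - \frac{\log{\left(\frac{7}{2} \right)}}{12} - \frac{\log{\left(2 \right)}}{12} + \frac{\log{\left(\frac{15}{2} \right)}}{12} + \frac{4}{7}

Factor the denominator (3 \left(x - 2\right)^{2} \left(x + 2\right)) and decompose: f = \frac{1}{12 \left(x + 2\right)} - \frac{1}{12 \left(x - 2\right)} + \frac{1}{3 \left(x - 2\right)^{2}}; each piece integrates to a log, atan, or power term.
F(x) = \frac{- x \log{\left(x - 2 \right)} + x \log{\left(x + 2 \right)} + 2 \log{\left(x - 2 \right)} - 2 \log{\left(x + 2 \right)} - 4}{12 \left(x - 2\right)} is an antiderivative of f.
Check: d/dx[\frac{- x \log{\left(x - 2 \right)} + x \log{\left(x + 2 \right)} + 2 \log{\left(x - 2 \right)} - 2 \log{\left(x + 2 \right)} - 4}{12 \left(x - 2\right)}] = \frac{4}{3 x^{3} - 6 x^{2} - 12 x + 24}, which equals f(x).
F(11/2) = - \frac{\log{\left(\frac{7}{2} \right)}}{12} - \frac{2}{21} + \frac{\log{\left(\frac{15}{2} \right)}}{12}; F(5/2) = - \frac{2}{3} + \frac{\log{\left(2 \right)}}{12} + \frac{\log{\left(\frac{9}{2} \right)}}{12}.
Integral = F(11/2) - F(5/2) = - \frac{\log{\left(\frac{9}{2} \right)}}{12} - \frac{\log{\left(\frac{7}{2} \right)}}{12} - \frac{\log{\left(2 \right)}}{12} + \frac{\log{\left(\frac{15}{2} \right)}}{12} + \frac{4}{7}.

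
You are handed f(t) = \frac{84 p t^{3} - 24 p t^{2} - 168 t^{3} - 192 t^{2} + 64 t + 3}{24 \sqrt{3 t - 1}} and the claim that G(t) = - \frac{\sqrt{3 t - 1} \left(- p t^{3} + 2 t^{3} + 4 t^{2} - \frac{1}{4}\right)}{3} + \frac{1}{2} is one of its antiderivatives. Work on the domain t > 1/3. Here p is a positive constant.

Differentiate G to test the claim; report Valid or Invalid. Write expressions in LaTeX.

d/dt[G] = \frac{84 p t^{3} - 24 p t^{2} - 168 t^{3} - 192 t^{2} + 64 t + 3}{24 \sqrt{3 t - 1}}
This equals f(t) exactly, so the claim holds.

Valid - differentiating G returns exactly f.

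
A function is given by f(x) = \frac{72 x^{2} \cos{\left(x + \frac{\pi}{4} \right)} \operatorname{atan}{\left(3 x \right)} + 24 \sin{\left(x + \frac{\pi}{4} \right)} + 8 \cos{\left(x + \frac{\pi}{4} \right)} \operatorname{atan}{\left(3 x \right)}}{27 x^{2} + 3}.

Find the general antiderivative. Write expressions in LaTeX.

f has the shape u'v + uv' for u = \frac{8 \operatorname{atan}{\left(3 x \right)}}{3} and v = \sin{\left(x + \frac{\pi}{4} \right)} — it is the derivative of the product u*v.
Check: d/dx[\frac{8 \sin{\left(x + \frac{\pi}{4} \right)} \operatorname{atan}{\left(3 x \right)}}{3}] = \frac{72 x^{2} \cos{\left(x + \frac{\pi}{4} \right)} \operatorname{atan}{\left(3 x \right)} + 24 \sin{\left(x + \frac{\pi}{4} \right)} + 8 \cos{\left(x + \frac{\pi}{4} \right)} \operatorname{atan}{\left(3 x \right)}}{27 x^{2} + 3} = f(x).

F(x) = \frac{8 \sin{\left(x + \frac{\pi}{4} \right)} \operatorname{atan}{\left(3 x \right)}}{3} + C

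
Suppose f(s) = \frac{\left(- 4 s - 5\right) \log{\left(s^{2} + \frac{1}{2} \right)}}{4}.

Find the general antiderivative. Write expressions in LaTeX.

Since d/ds undoes antidifferentiation here, F'(s) = f(s) is required of F(s).
Check: d/ds[\frac{s^{2}}{2} + \frac{5 s}{2} + \left(- \frac{s^{2}}{2} - \frac{5 s}{4}\right) \log{\left(s^{2} + \frac{1}{2} \right)} - \frac{\log{\left(s^{2} + \frac{1}{2} \right)}}{4} - \frac{5 \sqrt{2} \operatorname{atan}{\left(\sqrt{2} s \right)}}{4}] = - s \log{\left(s^{2} + \frac{1}{2} \right)} - \frac{5 \log{\left(s^{2} + \frac{1}{2} \right)}}{4}, which equals f(s).

F(s) = \frac{s^{2}}{2} + \frac{5 s}{2} + \left(- \frac{s^{2}}{2} - \frac{5 s}{4}\right) \log{\left(s^{2} + \frac{1}{2} \right)} - \frac{\log{\left(s^{2} + \frac{1}{2} \right)}}{4} - \frac{5 \sqrt{2} \operatorname{atan}{\left(\sqrt{2} s \right)}}{4} + C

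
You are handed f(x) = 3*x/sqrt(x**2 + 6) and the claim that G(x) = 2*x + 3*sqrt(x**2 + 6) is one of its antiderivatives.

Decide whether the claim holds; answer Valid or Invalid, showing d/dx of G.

d/dx[G] = (3*x + 2*sqrt(x**2 + 6))/sqrt(x**2 + 6)
d/dx[G] - f(x) = 2 != 0.

Invalid: d/dx[G] - f = 2, which is not 0.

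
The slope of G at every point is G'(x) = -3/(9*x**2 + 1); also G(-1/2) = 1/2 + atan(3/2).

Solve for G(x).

The proposed G(x) is checked by its d/dx: the result must match the given G'(x).
A general antiderivative is -atan(3*x) + C.
The condition gives C = 1/2 + atan(3/2) - (atan(3/2)) = 1/2.
So G(x) = 1/2 - atan(3*x).
Check: d/dx[1/2 - atan(3*x)] = -3/(9*x**2 + 1) = G'(x).

G(x) = 1/2 - atan(3*x)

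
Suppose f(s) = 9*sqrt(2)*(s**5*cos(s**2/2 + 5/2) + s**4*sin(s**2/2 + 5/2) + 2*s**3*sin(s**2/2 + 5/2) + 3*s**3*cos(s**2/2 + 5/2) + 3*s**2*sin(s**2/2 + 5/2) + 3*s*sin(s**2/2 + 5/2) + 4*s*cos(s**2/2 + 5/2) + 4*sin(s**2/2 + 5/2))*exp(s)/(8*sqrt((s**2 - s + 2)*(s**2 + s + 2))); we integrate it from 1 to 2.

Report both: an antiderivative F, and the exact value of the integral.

Antiderivative: F(s) = 9*sqrt(s**4/2 + 3*s**2/2 + 2)*exp(s)*sin(s**2/2 + 5/2)/4; value = 9*exp(2)*sin(9/2) - 9*exp(1)*sin(3)/2

A first test for any F(s): its s-derivative must equal f(s) identically.
F(s) = 9*sqrt(s**4/2 + 3*s**2/2 + 2)*exp(s)*sin(s**2/2 + 5/2)/4 is an antiderivative of f.
Check: d/ds[9*sqrt(s**4/2 + 3*s**2/2 + 2)*exp(s)*sin(s**2/2 + 5/2)/4] = sqrt(2)*(9*s**5*exp(s)*cos(s**2/2 + 5/2) + 9*s**4*exp(s)*sin(s**2/2 + 5/2) + 18*s**3*exp(s)*sin(s**2/2 + 5/2) + 27*s**3*exp(s)*cos(s**2/2 + 5/2) + 27*s**2*exp(s)*sin(s**2/2 + 5/2) + 27*s*exp(s)*sin(s**2/2 + 5/2) + 36*s*exp(s)*cos(s**2/2 + 5/2) + 36*exp(s)*sin(s**2/2 + 5/2))/(8*sqrt(s**4 + 3*s**2 + 4)), which equals f(s).
F(2) = 9*exp(2)*sin(9/2); F(1) = 9*exp(1)*sin(3)/2.
Integral = F(2) - F(1) = 9*exp(2)*sin(9/2) - 9*exp(1)*sin(3)/2.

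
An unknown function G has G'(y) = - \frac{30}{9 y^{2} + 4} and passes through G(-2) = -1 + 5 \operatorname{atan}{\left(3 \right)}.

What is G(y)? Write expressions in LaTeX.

G(y) = - 5 \operatorname{atan}{\left(\frac{3 y}{2} \right)} - 1

The proposed G(y) is checked by its d/dy: the result must match the given G'(y).
A general antiderivative is - 5 \operatorname{atan}{\left(\frac{3 y}{2} \right)} + C.
The condition gives C = -1 + 5 \operatorname{atan}{\left(3 \right)} - (5 \operatorname{atan}{\left(3 \right)}) = -1.
So G(y) = - 5 \operatorname{atan}{\left(\frac{3 y}{2} \right)} - 1.
Check: d/dy[- 5 \operatorname{atan}{\left(\frac{3 y}{2} \right)} - 1] = - \frac{30}{9 y^{2} + 4} = G'(y).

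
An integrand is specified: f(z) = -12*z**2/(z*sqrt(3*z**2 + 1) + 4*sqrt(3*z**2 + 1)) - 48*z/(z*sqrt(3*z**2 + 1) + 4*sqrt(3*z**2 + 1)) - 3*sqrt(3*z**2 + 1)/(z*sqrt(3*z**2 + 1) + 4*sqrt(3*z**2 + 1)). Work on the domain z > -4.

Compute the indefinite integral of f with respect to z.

F(z) = -4*sqrt(3*z**2 + 1) - 3*log(z + 4) + C

Integrate term by term and add the pieces.
Check: d/dz[-4*sqrt(3*z**2 + 1) - 3*log(z + 4)] = (-12*z**2 - 48*z - 3*sqrt(3*z**2 + 1))/(z*sqrt(3*z**2 + 1) + 4*sqrt(3*z**2 + 1)), which equals f(z).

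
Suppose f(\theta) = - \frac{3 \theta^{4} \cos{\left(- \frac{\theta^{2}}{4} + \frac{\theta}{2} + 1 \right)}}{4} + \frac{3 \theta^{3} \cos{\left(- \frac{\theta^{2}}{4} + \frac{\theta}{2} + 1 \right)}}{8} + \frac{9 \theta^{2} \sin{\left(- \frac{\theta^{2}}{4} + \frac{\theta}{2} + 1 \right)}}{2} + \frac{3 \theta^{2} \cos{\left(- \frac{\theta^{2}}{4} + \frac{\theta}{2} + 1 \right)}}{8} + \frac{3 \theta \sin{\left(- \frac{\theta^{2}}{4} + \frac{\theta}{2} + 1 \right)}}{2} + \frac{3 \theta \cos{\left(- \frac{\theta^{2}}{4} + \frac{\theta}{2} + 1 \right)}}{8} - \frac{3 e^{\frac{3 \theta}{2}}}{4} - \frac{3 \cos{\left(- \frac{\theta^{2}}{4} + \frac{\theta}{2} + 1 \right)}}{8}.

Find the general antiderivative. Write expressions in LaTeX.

F(\theta) = \frac{3 \theta^{3} \sin{\left(- \frac{\theta^{2}}{4} + \frac{\theta}{2} + 1 \right)}}{2} + \frac{3 \theta^{2} \sin{\left(- \frac{\theta^{2}}{4} + \frac{\theta}{2} + 1 \right)}}{4} - \frac{e^{\frac{3 \theta}{2}}}{2} - \frac{3 \sin{\left(- \frac{\theta^{2}}{4} + \frac{\theta}{2} + 1 \right)}}{4} + C

Integrate term by term and add the pieces.
Check: d/d\theta[\frac{3 \theta^{3} \sin{\left(- \frac{\theta^{2}}{4} + \frac{\theta}{2} + 1 \right)}}{2} + \frac{3 \theta^{2} \sin{\left(- \frac{\theta^{2}}{4} + \frac{\theta}{2} + 1 \right)}}{4} - \frac{e^{\frac{3 \theta}{2}}}{2} - \frac{3 \sin{\left(- \frac{\theta^{2}}{4} + \frac{\theta}{2} + 1 \right)}}{4}] = - \frac{3 \theta^{4} \cos{\left(- \frac{\theta^{2}}{4} + \frac{\theta}{2} + 1 \right)}}{4} + \frac{3 \theta^{3} \cos{\left(- \frac{\theta^{2}}{4} + \frac{\theta}{2} + 1 \right)}}{8} + \frac{9 \theta^{2} \sin{\left(- \frac{\theta^{2}}{4} + \frac{\theta}{2} + 1 \right)}}{2} + \frac{3 \theta^{2} \cos{\left(- \frac{\theta^{2}}{4} + \frac{\theta}{2} + 1 \right)}}{8} + \frac{3 \theta \sin{\left(- \frac{\theta^{2}}{4} + \frac{\theta}{2} + 1 \right)}}{2} + \frac{3 \theta \cos{\left(- \frac{\theta^{2}}{4} + \frac{\theta}{2} + 1 \right)}}{8} - \frac{3 e^{\frac{3 \theta}{2}}}{4} - \frac{3 \cos{\left(- \frac{\theta^{2}}{4} + \frac{\theta}{2} + 1 \right)}}{8} = f(\theta).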